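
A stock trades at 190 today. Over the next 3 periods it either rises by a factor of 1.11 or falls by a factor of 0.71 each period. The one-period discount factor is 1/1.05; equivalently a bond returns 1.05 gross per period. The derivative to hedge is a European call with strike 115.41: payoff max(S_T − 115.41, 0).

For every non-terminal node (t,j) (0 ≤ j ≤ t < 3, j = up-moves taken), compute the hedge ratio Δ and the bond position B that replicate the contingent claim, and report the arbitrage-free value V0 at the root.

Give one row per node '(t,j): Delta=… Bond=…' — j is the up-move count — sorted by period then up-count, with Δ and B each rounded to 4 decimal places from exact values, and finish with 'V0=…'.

(0,0): Delta=0.9620 Bond=-91.8926
(1,0): Delta=0.7621 Bond=-69.5192
(1,1): Delta=0.9846 Bond=-101.2463
(2,0): Delta=0.0000 Bond=0.0000
(2,1): Delta=0.8481 Bond=-85.8767
(2,2): Delta=1.0000 Bond=-109.9143
V0=90.8935

Risk-neutral probability p* = (R−d)/(u−d) = (1.05−0.71)/(1.11−0.71) = 0.8500.
Payoff layer (t=3): V(3,0)=0.0000, V(3,1)=0.0000, V(3,2)=50.8003, V(3,3)=144.4399
(2,0): S=95.7790. Δ = (V_up−V_dn)/(S_up−S_dn) = (0.0000−0.0000)/(106.3147−68.0031) = 0.0000. V = [p*·0.0000 + (1−p*)·0.0000]/1.05 = 0.0000. B = V − Δ·S = 0.0000.
(2,1): S=149.7390. Δ = (V_up−V_dn)/(S_up−S_dn) = (50.8003−0.0000)/(166.2103−106.3147) = 0.8481. V = [p*·50.8003 + (1−p*)·0.0000]/1.05 = 41.1240. B = V − Δ·S = -85.8767.
(2,2): S=234.0990. Δ = (V_up−V_dn)/(S_up−S_dn) = (144.4399−50.8003)/(259.8499−166.2103) = 1.0000. V = [p*·144.4399 + (1−p*)·50.8003]/1.05 = 124.1847. B = V − Δ·S = -109.9143.
(1,0): S=134.9000. Δ = (V_up−V_dn)/(S_up−S_dn) = (41.1240−0.0000)/(149.7390−95.7790) = 0.7621. V = [p*·41.1240 + (1−p*)·0.0000]/1.05 = 33.2909. B = V − Δ·S = -69.5192.
(1,1): S=210.9000. Δ = (V_up−V_dn)/(S_up−S_dn) = (124.1847−41.1240)/(234.0990−149.7390) = 0.9846. V = [p*·124.1847 + (1−p*)·41.1240]/1.05 = 106.4053. B = V − Δ·S = -101.2463.
(0,0): S=190.0000. Δ = (V_up−V_dn)/(S_up−S_dn) = (106.4053−33.2909)/(210.9000−134.9000) = 0.9620. V = [p*·106.4053 + (1−p*)·33.2909]/1.05 = 90.8935. B = V − Δ·S = -91.8926.
The time-0 hedge costs 90.8935, which is the no-arbitrage price.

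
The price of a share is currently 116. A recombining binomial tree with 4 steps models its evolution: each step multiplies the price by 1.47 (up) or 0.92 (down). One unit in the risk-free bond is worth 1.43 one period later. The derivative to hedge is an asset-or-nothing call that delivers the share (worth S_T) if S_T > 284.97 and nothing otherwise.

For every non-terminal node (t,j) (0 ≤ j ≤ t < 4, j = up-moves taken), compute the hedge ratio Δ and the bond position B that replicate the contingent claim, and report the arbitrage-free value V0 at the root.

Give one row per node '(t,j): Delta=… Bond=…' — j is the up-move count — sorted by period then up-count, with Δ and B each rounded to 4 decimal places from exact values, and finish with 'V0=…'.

Risk-neutral probability p* = (R−d)/(u−d) = (1.43−0.92)/(1.47−0.92) = 0.9273.
Terminal values V(4,·): V(4,0)=0.0000, V(4,1)=0.0000, V(4,2)=0.0000, V(4,3)=338.9985, V(4,4)=541.6607
Node (3,0) S=90.3278: V=(p*·0.0000+(1−p*)·0.0000)/1.43=0.0000; Δ=(0.0000−0.0000)/(132.7819−83.1016)=0.0000; B=V−Δ·S=0.0000
Node (3,1) S=144.3281: V=(p*·0.0000+(1−p*)·0.0000)/1.43=0.0000; Δ=(0.0000−0.0000)/(212.1623−132.7819)=0.0000; B=V−Δ·S=0.0000
Node (3,2) S=230.6112: V=(p*·338.9985+(1−p*)·0.0000)/1.43=219.8210; Δ=(338.9985−0.0000)/(338.9985−212.1623)=2.6727; B=V−Δ·S=-396.5399
Node (3,3) S=368.4767: V=(p*·541.6607+(1−p*)·338.9985)/1.43=368.4767; Δ=(541.6607−338.9985)/(541.6607−338.9985)=1.0000; B=V−Δ·S=0.0000
Node (2,0) S=98.1824: V=(p*·0.0000+(1−p*)·0.0000)/1.43=0.0000; Δ=(0.0000−0.0000)/(144.3281−90.3278)=0.0000; B=V−Δ·S=0.0000
Node (2,1) S=156.8784: V=(p*·219.8210+(1−p*)·0.0000)/1.43=142.5413; Δ=(219.8210−0.0000)/(230.6112−144.3281)=2.5477; B=V−Δ·S=-257.1333
Node (2,2) S=250.6644: V=(p*·368.4767+(1−p*)·219.8210)/1.43=250.1156; Δ=(368.4767−219.8210)/(368.4767−230.6112)=1.0783; B=V−Δ·S=-20.1673
Node (1,0) S=106.7200: V=(p*·142.5413+(1−p*)·0.0000)/1.43=92.4298; Δ=(142.5413−0.0000)/(156.8784−98.1824)=2.4285; B=V−Δ·S=-166.7362
Node (1,1) S=170.5200: V=(p*·250.1156+(1−p*)·142.5413)/1.43=169.4350; Δ=(250.1156−142.5413)/(250.6644−156.8784)=1.1470; B=V−Δ·S=-26.1547
Node (0,0) S=116.0000: V=(p*·169.4350+(1−p*)·92.4298)/1.43=114.5697; Δ=(169.4350−92.4298)/(170.5200−106.7200)=1.2070; B=V−Δ·S=-25.4397
Root portfolio cost Δ·116+B reproduces V0=114.5697.

(0,0): Delta=1.2070 Bond=-25.4397
(1,0): Delta=2.4285 Bond=-166.7362
(1,1): Delta=1.1470 Bond=-26.1547
(2,0): Delta=0.0000 Bond=0.0000
(2,1): Delta=2.5477 Bond=-257.1333
(2,2): Delta=1.0783 Bond=-20.1673
(3,0): Delta=0.0000 Bond=0.0000
(3,1): Delta=0.0000 Bond=0.0000
(3,2): Delta=2.6727 Bond=-396.5399
(3,3): Delta=1.0000 Bond=0.0000
V0=114.5697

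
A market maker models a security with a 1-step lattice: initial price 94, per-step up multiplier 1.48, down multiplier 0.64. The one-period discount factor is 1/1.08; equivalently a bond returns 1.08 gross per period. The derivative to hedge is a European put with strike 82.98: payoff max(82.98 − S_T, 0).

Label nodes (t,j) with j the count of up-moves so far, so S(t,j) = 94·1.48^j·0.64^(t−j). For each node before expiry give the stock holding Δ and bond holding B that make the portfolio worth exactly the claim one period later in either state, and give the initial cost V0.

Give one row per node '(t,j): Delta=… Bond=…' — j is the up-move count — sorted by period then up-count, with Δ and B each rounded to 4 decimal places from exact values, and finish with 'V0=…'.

Under the risk-neutral measure, an up-move has probability p* = (R−d)/(u−d) = 0.5238 and values discount at R = 1.08.
At expiry t=1: V(1,0)=22.8200, V(1,1)=0.0000
(0,0): S=94.0000. Δ = (V_up−V_dn)/(S_up−S_dn) = (0.0000−22.8200)/(139.1200−60.1600) = -0.2890. V = [p*·0.0000 + (1−p*)·22.8200]/1.08 = 10.0617. B = V − Δ·S = 37.2284.
Check: Δ(0,0)·S0 + B(0,0) = 10.0617 = V0.

(0,0): Delta=-0.2890 Bond=37.2284
V0=10.0617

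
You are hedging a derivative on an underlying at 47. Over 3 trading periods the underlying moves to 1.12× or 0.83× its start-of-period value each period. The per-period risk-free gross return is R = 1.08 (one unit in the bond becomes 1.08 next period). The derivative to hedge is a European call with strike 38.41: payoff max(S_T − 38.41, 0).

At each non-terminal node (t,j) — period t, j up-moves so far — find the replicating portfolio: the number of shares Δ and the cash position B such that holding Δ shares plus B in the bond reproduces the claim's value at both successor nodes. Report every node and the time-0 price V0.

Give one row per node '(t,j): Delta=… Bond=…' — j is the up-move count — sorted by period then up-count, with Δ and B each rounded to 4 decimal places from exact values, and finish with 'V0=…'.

(0,0): Delta=0.9567 Bond=-28.3461
(1,0): Delta=0.7426 Bond=-22.2619
(1,1): Delta=0.9820 Bond=-31.9502
(2,0): Delta=0.0000 Bond=0.0000
(2,1): Delta=0.8306 Bond=-27.8897
(2,2): Delta=1.0000 Bond=-35.5648
V0=16.6168

Under the risk-neutral measure, an up-move has probability p* = (R−d)/(u−d) = 0.8621 and values discount at R = 1.08.
At expiry t=3: V(3,0)=0.0000, V(3,1)=0.0000, V(3,2)=10.5241, V(3,3)=27.6216
Node (2,0) S=32.3783: V=(p*·0.0000+(1−p*)·0.0000)/1.08=0.0000; Δ=(0.0000−0.0000)/(36.2637−26.8740)=0.0000; B=V−Δ·S=0.0000
Node (2,1) S=43.6912: V=(p*·10.5241+(1−p*)·0.0000)/1.08=8.4005; Δ=(10.5241−0.0000)/(48.9341−36.2637)=0.8306; B=V−Δ·S=-27.8897
Node (2,2) S=58.9568: V=(p*·27.6216+(1−p*)·10.5241)/1.08=23.3920; Δ=(27.6216−10.5241)/(66.0316−48.9341)=1.0000; B=V−Δ·S=-35.5648
Node (1,0) S=39.0100: V=(p*·8.4005+(1−p*)·0.0000)/1.08=6.7054; Δ=(8.4005−0.0000)/(43.6912−32.3783)=0.7426; B=V−Δ·S=-22.2619
Node (1,1) S=52.6400: V=(p*·23.3920+(1−p*)·8.4005)/1.08=19.7446; Δ=(23.3920−8.4005)/(58.9568−43.6912)=0.9820; B=V−Δ·S=-31.9502
Node (0,0) S=47.0000: V=(p*·19.7446+(1−p*)·6.7054)/1.08=16.6168; Δ=(19.7446−6.7054)/(52.6400−39.0100)=0.9567; B=V−Δ·S=-28.3461
Each (Δ,B) replicates both successor values, so the strategy is self-financing and V0 is arbitrage-free.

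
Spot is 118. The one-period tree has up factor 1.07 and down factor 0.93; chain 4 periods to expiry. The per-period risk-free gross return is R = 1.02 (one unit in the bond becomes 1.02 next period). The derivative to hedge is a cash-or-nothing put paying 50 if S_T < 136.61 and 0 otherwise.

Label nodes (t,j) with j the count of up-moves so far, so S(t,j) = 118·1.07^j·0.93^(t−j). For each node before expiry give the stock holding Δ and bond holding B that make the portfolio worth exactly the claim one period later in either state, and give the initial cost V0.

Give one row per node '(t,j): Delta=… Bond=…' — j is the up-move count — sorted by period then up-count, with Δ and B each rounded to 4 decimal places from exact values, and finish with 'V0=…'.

(0,0): Delta=-0.7577 Bond=127.7129
(1,0): Delta=0.0000 Bond=47.1161
(1,1): Delta=-1.1236 Bond=176.4622
(2,0): Delta=0.0000 Bond=48.0584
(2,1): Delta=0.0000 Bond=48.0584
(2,2): Delta=-1.6661 Bond=253.2876
(3,0): Delta=0.0000 Bond=49.0196
(3,1): Delta=0.0000 Bond=49.0196
(3,2): Delta=0.0000 Bond=49.0196
(3,3): Delta=-2.4706 Bond=374.6499
V0=38.3032

Risk-neutral probability p* = (R−d)/(u−d) = (1.02−0.93)/(1.07−0.93) = 0.6429.
At expiry t=4: V(4,0)=50.0000, V(4,1)=50.0000, V(4,2)=50.0000, V(4,3)=50.0000, V(4,4)=0.0000
Node (3,0) S=94.9141: V=(p*·50.0000+(1−p*)·50.0000)/1.02=49.0196; Δ=(50.0000−50.0000)/(101.5581−88.2701)=0.0000; B=V−Δ·S=49.0196
Node (3,1) S=109.2023: V=(p*·50.0000+(1−p*)·50.0000)/1.02=49.0196; Δ=(50.0000−50.0000)/(116.8464−101.5581)=0.0000; B=V−Δ·S=49.0196
Node (3,2) S=125.6413: V=(p*·50.0000+(1−p*)·50.0000)/1.02=49.0196; Δ=(50.0000−50.0000)/(134.4362−116.8464)=0.0000; B=V−Δ·S=49.0196
Node (3,3) S=144.5551: V=(p*·0.0000+(1−p*)·50.0000)/1.02=17.5070; Δ=(0.0000−50.0000)/(154.6739−134.4362)=-2.4706; B=V−Δ·S=374.6499
Node (2,0) S=102.0582: V=(p*·49.0196+(1−p*)·49.0196)/1.02=48.0584; Δ=(49.0196−49.0196)/(109.2023−94.9141)=0.0000; B=V−Δ·S=48.0584
Node (2,1) S=117.4218: V=(p*·49.0196+(1−p*)·49.0196)/1.02=48.0584; Δ=(49.0196−49.0196)/(125.6413−109.2023)=0.0000; B=V−Δ·S=48.0584
Node (2,2) S=135.0982: V=(p*·17.5070+(1−p*)·49.0196)/1.02=28.1976; Δ=(17.5070−49.0196)/(144.5551−125.6413)=-1.6661; B=V−Δ·S=253.2876
Node (1,0) S=109.7400: V=(p*·48.0584+(1−p*)·48.0584)/1.02=47.1161; Δ=(48.0584−48.0584)/(117.4218−102.0582)=0.0000; B=V−Δ·S=47.1161
Node (1,1) S=126.2600: V=(p*·28.1976+(1−p*)·48.0584)/1.02=34.5988; Δ=(28.1976−48.0584)/(135.0982−117.4218)=-1.1236; B=V−Δ·S=176.4622
Node (0,0) S=118.0000: V=(p*·34.5988+(1−p*)·47.1161)/1.02=38.3032; Δ=(34.5988−47.1161)/(126.2600−109.7400)=-0.7577; B=V−Δ·S=127.7129
Check: Δ(0,0)·S0 + B(0,0) = 38.3032 = V0.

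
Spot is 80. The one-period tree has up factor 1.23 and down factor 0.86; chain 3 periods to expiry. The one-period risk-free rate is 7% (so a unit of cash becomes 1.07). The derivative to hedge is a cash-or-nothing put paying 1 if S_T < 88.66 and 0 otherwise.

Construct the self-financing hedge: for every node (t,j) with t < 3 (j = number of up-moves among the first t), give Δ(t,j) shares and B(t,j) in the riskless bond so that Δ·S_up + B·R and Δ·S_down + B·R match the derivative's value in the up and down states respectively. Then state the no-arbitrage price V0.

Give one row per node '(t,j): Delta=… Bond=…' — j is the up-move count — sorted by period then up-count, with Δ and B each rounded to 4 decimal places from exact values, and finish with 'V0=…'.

(0,0): Delta=-0.0145 Bond=1.4847
(1,0): Delta=-0.0208 Bond=2.0257
(1,1): Delta=-0.0111 Bond=1.2556
(2,0): Delta=0.0000 Bond=0.9346
(2,1): Delta=-0.0319 Bond=3.1068
(2,2): Delta=0.0000 Bond=0.0000
V0=0.3259

Risk-neutral probability p* = (R−d)/(u−d) = (1.07−0.86)/(1.23−0.86) = 0.5676.
Payoff layer (t=3): V(3,0)=1.0000, V(3,1)=1.0000, V(3,2)=0.0000, V(3,3)=0.0000
Node (2,0) S=59.1680: V=(p*·1.0000+(1−p*)·1.0000)/1.07=0.9346; Δ=(1.0000−1.0000)/(72.7766−50.8845)=0.0000; B=V−Δ·S=0.9346
Node (2,1) S=84.6240: V=(p*·0.0000+(1−p*)·1.0000)/1.07=0.4041; Δ=(0.0000−1.0000)/(104.0875−72.7766)=-0.0319; B=V−Δ·S=3.1068
Node (2,2) S=121.0320: V=(p*·0.0000+(1−p*)·0.0000)/1.07=0.0000; Δ=(0.0000−0.0000)/(148.8694−104.0875)=0.0000; B=V−Δ·S=0.0000
Node (1,0) S=68.8000: V=(p*·0.4041+(1−p*)·0.9346)/1.07=0.5921; Δ=(0.4041−0.9346)/(84.6240−59.1680)=-0.0208; B=V−Δ·S=2.0257
Node (1,1) S=98.4000: V=(p*·0.0000+(1−p*)·0.4041)/1.07=0.1633; Δ=(0.0000−0.4041)/(121.0320−84.6240)=-0.0111; B=V−Δ·S=1.2556
Node (0,0) S=80.0000: V=(p*·0.1633+(1−p*)·0.5921)/1.07=0.3259; Δ=(0.1633−0.5921)/(98.4000−68.8000)=-0.0145; B=V−Δ·S=1.4847
Self-financing check: at every node Δ·S+B equals the discounted successor values.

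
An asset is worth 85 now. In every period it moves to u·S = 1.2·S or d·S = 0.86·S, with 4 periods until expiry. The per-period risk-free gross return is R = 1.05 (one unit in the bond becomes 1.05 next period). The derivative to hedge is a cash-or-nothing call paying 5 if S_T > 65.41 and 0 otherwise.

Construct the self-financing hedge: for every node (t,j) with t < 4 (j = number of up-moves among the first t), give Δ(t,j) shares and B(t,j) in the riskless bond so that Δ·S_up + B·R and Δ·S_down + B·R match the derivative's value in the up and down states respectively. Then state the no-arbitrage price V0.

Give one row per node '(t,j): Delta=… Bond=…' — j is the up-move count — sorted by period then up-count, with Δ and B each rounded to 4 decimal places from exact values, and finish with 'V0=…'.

(0,0): Delta=0.0488 Bond=-0.9771
(1,0): Delta=0.0900 Bond=-4.0381
(1,1): Delta=0.0255 Bond=1.3521
(2,0): Delta=0.1245 Bond=-6.4104
(2,1): Delta=0.0704 Bond=-2.5265
(2,2): Delta=0.0000 Bond=4.5351
(3,0): Delta=0.0000 Bond=0.0000
(3,1): Delta=0.1949 Bond=-12.0448
(3,2): Delta=0.0000 Bond=4.7619
(3,3): Delta=0.0000 Bond=4.7619
V0=3.1681

Risk-neutral probability p* = (R−d)/(u−d) = (1.05−0.86)/(1.2−0.86) = 0.5588.
Terminal values V(4,·): V(4,0)=0.0000, V(4,1)=0.0000, V(4,2)=5.0000, V(4,3)=5.0000, V(4,4)=5.0000
(3,0): S=54.0648. Δ = (V_up−V_dn)/(S_up−S_dn) = (0.0000−0.0000)/(64.8777−46.4957) = 0.0000. V = [p*·0.0000 + (1−p*)·0.0000]/1.05 = 0.0000. B = V − Δ·S = 0.0000.
(3,1): S=75.4392. Δ = (V_up−V_dn)/(S_up−S_dn) = (5.0000−0.0000)/(90.5270−64.8777) = 0.1949. V = [p*·5.0000 + (1−p*)·0.0000]/1.05 = 2.6611. B = V − Δ·S = -12.0448.
(3,2): S=105.2640. Δ = (V_up−V_dn)/(S_up−S_dn) = (5.0000−5.0000)/(126.3168−90.5270) = 0.0000. V = [p*·5.0000 + (1−p*)·5.0000]/1.05 = 4.7619. B = V − Δ·S = 4.7619.
(3,3): S=146.8800. Δ = (V_up−V_dn)/(S_up−S_dn) = (5.0000−5.0000)/(176.2560−126.3168) = 0.0000. V = [p*·5.0000 + (1−p*)·5.0000]/1.05 = 4.7619. B = V − Δ·S = 4.7619.
(2,0): S=62.8660. Δ = (V_up−V_dn)/(S_up−S_dn) = (2.6611−0.0000)/(75.4392−54.0648) = 0.1245. V = [p*·2.6611 + (1−p*)·0.0000]/1.05 = 1.4163. B = V − Δ·S = -6.4104.
(2,1): S=87.7200. Δ = (V_up−V_dn)/(S_up−S_dn) = (4.7619−2.6611)/(105.2640−75.4392) = 0.0704. V = [p*·4.7619 + (1−p*)·2.6611]/1.05 = 3.6524. B = V − Δ·S = -2.5265.
(2,2): S=122.4000. Δ = (V_up−V_dn)/(S_up−S_dn) = (4.7619−4.7619)/(146.8800−105.2640) = 0.0000. V = [p*·4.7619 + (1−p*)·4.7619]/1.05 = 4.5351. B = V − Δ·S = 4.5351.
(1,0): S=73.1000. Δ = (V_up−V_dn)/(S_up−S_dn) = (3.6524−1.4163)/(87.7200−62.8660) = 0.0900. V = [p*·3.6524 + (1−p*)·1.4163]/1.05 = 2.5389. B = V − Δ·S = -4.0381.
(1,1): S=102.0000. Δ = (V_up−V_dn)/(S_up−S_dn) = (4.5351−3.6524)/(122.4000−87.7200) = 0.0255. V = [p*·4.5351 + (1−p*)·3.6524]/1.05 = 3.9483. B = V − Δ·S = 1.3521.
(0,0): S=85.0000. Δ = (V_up−V_dn)/(S_up−S_dn) = (3.9483−2.5389)/(102.0000−73.1000) = 0.0488. V = [p*·3.9483 + (1−p*)·2.5389]/1.05 = 3.1681. B = V − Δ·S = -0.9771.
Root portfolio cost Δ·85+B reproduces V0=3.1681.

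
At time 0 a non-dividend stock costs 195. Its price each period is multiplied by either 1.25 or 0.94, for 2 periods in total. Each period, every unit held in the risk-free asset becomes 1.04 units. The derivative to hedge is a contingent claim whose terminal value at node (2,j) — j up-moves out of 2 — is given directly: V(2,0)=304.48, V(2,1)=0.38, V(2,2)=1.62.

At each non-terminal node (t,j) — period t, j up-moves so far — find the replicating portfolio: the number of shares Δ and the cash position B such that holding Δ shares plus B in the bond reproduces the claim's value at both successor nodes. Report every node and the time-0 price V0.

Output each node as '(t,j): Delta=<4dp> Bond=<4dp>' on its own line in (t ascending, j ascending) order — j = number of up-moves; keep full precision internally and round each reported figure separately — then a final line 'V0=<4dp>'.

(0,0): Delta=-3.2704 Bond=767.2201
(1,0): Delta=-5.3517 Bond=1179.4132
(1,1): Delta=0.0164 Bond=-3.2500
V0=129.4930

Under the risk-neutral measure, an up-move has probability p* = (R−d)/(u−d) = 0.3226 and values discount at R = 1.04.
Payoff layer (t=2): V(2,0)=304.4800, V(2,1)=0.3800, V(2,2)=1.6200
Node (1,0) S=183.3000: V=(p*·0.3800+(1−p*)·304.4800)/1.04=198.4454; Δ=(0.3800−304.4800)/(229.1250−172.3020)=-5.3517; B=V−Δ·S=1179.4132
Node (1,1) S=243.7500: V=(p*·1.6200+(1−p*)·0.3800)/1.04=0.7500; Δ=(1.6200−0.3800)/(304.6875−229.1250)=0.0164; B=V−Δ·S=-3.2500
Node (0,0) S=195.0000: V=(p*·0.7500+(1−p*)·198.4454)/1.04=129.4930; Δ=(0.7500−198.4454)/(243.7500−183.3000)=-3.2704; B=V−Δ·S=767.2201
The time-0 hedge costs 129.4930, which is the no-arbitrage price.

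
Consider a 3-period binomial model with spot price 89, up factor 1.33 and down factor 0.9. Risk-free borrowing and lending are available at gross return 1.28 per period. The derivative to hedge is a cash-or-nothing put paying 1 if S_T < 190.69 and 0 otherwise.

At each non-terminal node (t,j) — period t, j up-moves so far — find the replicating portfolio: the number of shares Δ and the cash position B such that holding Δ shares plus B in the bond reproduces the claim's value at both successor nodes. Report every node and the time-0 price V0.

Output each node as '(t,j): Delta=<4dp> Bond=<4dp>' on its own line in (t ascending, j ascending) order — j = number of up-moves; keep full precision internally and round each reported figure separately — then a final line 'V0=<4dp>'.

(0,0): Delta=-0.0125 Bond=1.2563
(1,0): Delta=0.0000 Bond=0.6104
(1,1): Delta=-0.0136 Bond=1.7393
(2,0): Delta=0.0000 Bond=0.7812
(2,1): Delta=0.0000 Bond=0.7812
(2,2): Delta=-0.0148 Bond=2.4164
V0=0.1477

Since d<R<u, set p* = (R−d)/(u−d) = 0.8837; price each node as the discounted p*-expectation of its children.
Terminal values V(3,·): V(3,0)=1.0000, V(3,1)=1.0000, V(3,2)=1.0000, V(3,3)=0.0000
  t=2,j=0: stock 72.0900 → up 95.8797 (V=1.0000), down 64.8810 (V=1.0000). Price 0.7812; hedge Δ=0.0000, bond B=0.7812.
  t=2,j=1: stock 106.5330 → up 141.6889 (V=1.0000), down 95.8797 (V=1.0000). Price 0.7812; hedge Δ=0.0000, bond B=0.7812.
  t=2,j=2: stock 157.4321 → up 209.3847 (V=0.0000), down 141.6889 (V=1.0000). Price 0.0908; hedge Δ=-0.0148, bond B=2.4164.
  t=1,j=0: stock 80.1000 → up 106.5330 (V=0.7812), down 72.0900 (V=0.7812). Price 0.6104; hedge Δ=0.0000, bond B=0.6104.
  t=1,j=1: stock 118.3700 → up 157.4321 (V=0.0908), down 106.5330 (V=0.7812). Price 0.1337; hedge Δ=-0.0136, bond B=1.7393.
  t=0,j=0: stock 89.0000 → up 118.3700 (V=0.1337), down 80.1000 (V=0.6104). Price 0.1477; hedge Δ=-0.0125, bond B=1.2563.
Check: Δ(0,0)·S0 + B(0,0) = 0.1477 = V0.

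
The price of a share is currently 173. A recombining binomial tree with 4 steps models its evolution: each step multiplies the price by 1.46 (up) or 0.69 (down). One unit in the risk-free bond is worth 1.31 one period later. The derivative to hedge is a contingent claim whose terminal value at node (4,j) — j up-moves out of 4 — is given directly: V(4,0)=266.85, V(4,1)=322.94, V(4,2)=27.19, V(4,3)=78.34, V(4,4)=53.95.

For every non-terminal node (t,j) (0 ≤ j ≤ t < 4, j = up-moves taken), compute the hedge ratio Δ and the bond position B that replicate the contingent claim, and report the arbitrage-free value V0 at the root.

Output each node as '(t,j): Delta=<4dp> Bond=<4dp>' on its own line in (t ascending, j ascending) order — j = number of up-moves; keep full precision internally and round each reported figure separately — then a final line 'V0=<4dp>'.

No-arbitrage ⇒ martingale measure with p* = (R−d)/(u−d) = 0.8052.
Payoff layer (t=4): V(4,0)=266.8500, V(4,1)=322.9400, V(4,2)=27.1900, V(4,3)=78.3400, V(4,4)=53.9500
  t=3,j=0: stock 56.8321 → up 82.9748 (V=322.9400), down 39.2141 (V=266.8500). Price 238.1782; hedge Δ=1.2817, bond B=165.3340.
  t=3,j=1: stock 120.2533 → up 175.5699 (V=27.1900), down 82.9748 (V=322.9400). Price 64.7356; hedge Δ=-3.1940, bond B=448.8265.
  t=3,j=2: stock 254.4491 → up 371.4957 (V=78.3400), down 175.5699 (V=27.1900). Price 52.1952; hedge Δ=0.2611, bond B=-14.2334.
  t=3,j=3: stock 538.3995 → up 786.0633 (V=53.9500), down 371.4957 (V=78.3400). Price 44.8102; hedge Δ=-0.0588, bond B=76.4855.
  t=2,j=0: stock 82.3653 → up 120.2533 (V=64.7356), down 56.8321 (V=238.1782). Price 75.2085; hedge Δ=-2.7348, bond B=300.4585.
  t=2,j=1: stock 174.2802 → up 254.4491 (V=52.1952), down 120.2533 (V=64.7356). Price 41.7085; hedge Δ=-0.0934, bond B=57.9947.
  t=2,j=2: stock 368.7668 → up 538.3995 (V=44.8102), down 254.4491 (V=52.1952). Price 35.3044; hedge Δ=-0.0260, bond B=44.8954.
  t=1,j=0: stock 119.3700 → up 174.2802 (V=41.7085), down 82.3653 (V=75.2085). Price 36.8202; hedge Δ=-0.3645, bond B=80.3267.
  t=1,j=1: stock 252.5800 → up 368.7668 (V=35.3044), down 174.2802 (V=41.7085). Price 27.9023; hedge Δ=-0.0329, bond B=36.2193.
  t=0,j=0: stock 173.0000 → up 252.5800 (V=27.9023), down 119.3700 (V=36.8202). Price 22.6256; hedge Δ=-0.0669, bond B=34.2073.
Self-financing check: at every node Δ·S+B equals the discounted successor values.

(0,0): Delta=-0.0669 Bond=34.2073
(1,0): Delta=-0.3645 Bond=80.3267
(1,1): Delta=-0.0329 Bond=36.2193
(2,0): Delta=-2.7348 Bond=300.4585
(2,1): Delta=-0.0934 Bond=57.9947
(2,2): Delta=-0.0260 Bond=44.8954
(3,0): Delta=1.2817 Bond=165.3340
(3,1): Delta=-3.1940 Bond=448.8265
(3,2): Delta=0.2611 Bond=-14.2334
(3,3): Delta=-0.0588 Bond=76.4855
V0=22.6256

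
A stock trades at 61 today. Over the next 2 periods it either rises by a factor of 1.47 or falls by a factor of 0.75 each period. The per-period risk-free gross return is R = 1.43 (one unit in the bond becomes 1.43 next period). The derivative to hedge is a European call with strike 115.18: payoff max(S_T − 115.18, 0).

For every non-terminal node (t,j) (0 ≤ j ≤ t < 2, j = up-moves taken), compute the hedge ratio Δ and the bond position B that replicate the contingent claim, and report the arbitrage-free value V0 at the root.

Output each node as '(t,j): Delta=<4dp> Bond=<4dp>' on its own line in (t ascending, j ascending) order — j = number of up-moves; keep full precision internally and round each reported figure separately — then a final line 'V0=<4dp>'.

(0,0): Delta=0.2501 Bond=-8.0030
(1,0): Delta=0.0000 Bond=0.0000
(1,1): Delta=0.2577 Bond=-12.1175
V0=7.2561

Under the risk-neutral measure, an up-move has probability p* = (R−d)/(u−d) = 0.9444 and values discount at R = 1.43.
At expiry t=2: V(2,0)=0.0000, V(2,1)=0.0000, V(2,2)=16.6349
  t=1,j=0: stock 45.7500 → up 67.2525 (V=0.0000), down 34.3125 (V=0.0000). Price 0.0000; hedge Δ=0.0000, bond B=0.0000.
  t=1,j=1: stock 89.6700 → up 131.8149 (V=16.6349), down 67.2525 (V=0.0000). Price 10.9865; hedge Δ=0.2577, bond B=-12.1175.
  t=0,j=0: stock 61.0000 → up 89.6700 (V=10.9865), down 45.7500 (V=0.0000). Price 7.2561; hedge Δ=0.2501, bond B=-8.0030.
Self-financing check: at every node Δ·S+B equals the discounted successor values.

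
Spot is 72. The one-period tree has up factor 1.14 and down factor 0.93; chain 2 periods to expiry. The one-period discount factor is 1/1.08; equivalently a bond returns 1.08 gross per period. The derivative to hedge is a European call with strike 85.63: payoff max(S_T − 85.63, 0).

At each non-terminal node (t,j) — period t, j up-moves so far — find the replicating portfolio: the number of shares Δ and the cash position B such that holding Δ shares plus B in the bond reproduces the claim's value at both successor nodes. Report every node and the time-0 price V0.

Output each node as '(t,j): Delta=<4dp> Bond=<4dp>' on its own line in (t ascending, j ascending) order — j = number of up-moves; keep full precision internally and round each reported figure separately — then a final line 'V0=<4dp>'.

(0,0): Delta=0.3474 Bond=-21.5365
(1,0): Delta=0.0000 Bond=0.0000
(1,1): Delta=0.4607 Bond=-32.5631
V0=3.4736

Risk-neutral probability p* = (R−d)/(u−d) = (1.08−0.93)/(1.14−0.93) = 0.7143.
Payoff layer (t=2): V(2,0)=0.0000, V(2,1)=0.0000, V(2,2)=7.9412
  t=1,j=0: stock 66.9600 → up 76.3344 (V=0.0000), down 62.2728 (V=0.0000). Price 0.0000; hedge Δ=0.0000, bond B=0.0000.
  t=1,j=1: stock 82.0800 → up 93.5712 (V=7.9412), down 76.3344 (V=0.0000). Price 5.2521; hedge Δ=0.4607, bond B=-32.5631.
  t=0,j=0: stock 72.0000 → up 82.0800 (V=5.2521), down 66.9600 (V=0.0000). Price 3.4736; hedge Δ=0.3474, bond B=-21.5365.
Root portfolio cost Δ·72+B reproduces V0=3.4736.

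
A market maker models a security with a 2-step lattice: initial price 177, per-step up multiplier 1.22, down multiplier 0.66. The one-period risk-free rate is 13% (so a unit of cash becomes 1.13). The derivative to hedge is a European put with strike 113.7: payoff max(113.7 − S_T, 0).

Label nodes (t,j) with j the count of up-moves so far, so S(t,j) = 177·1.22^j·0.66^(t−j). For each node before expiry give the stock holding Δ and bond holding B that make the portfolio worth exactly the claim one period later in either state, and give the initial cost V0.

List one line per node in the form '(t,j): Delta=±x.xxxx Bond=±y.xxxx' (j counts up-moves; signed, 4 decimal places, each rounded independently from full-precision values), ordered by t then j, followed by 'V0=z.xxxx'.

Risk-neutral probability p* = (R−d)/(u−d) = (1.13−0.66)/(1.22−0.66) = 0.8393.
Terminal values V(2,·): V(2,0)=36.5988, V(2,1)=0.0000, V(2,2)=0.0000
Node (1,0) S=116.8200: V=(p*·0.0000+(1−p*)·36.5988)/1.13=5.2053; Δ=(0.0000−36.5988)/(142.5204−77.1012)=-0.5595; B=V−Δ·S=70.5603
Node (1,1) S=215.9400: V=(p*·0.0000+(1−p*)·0.0000)/1.13=0.0000; Δ=(0.0000−0.0000)/(263.4468−142.5204)=0.0000; B=V−Δ·S=0.0000
Node (0,0) S=177.0000: V=(p*·0.0000+(1−p*)·5.2053)/1.13=0.7403; Δ=(0.0000−5.2053)/(215.9400−116.8200)=-0.0525; B=V−Δ·S=10.0354
Each (Δ,B) replicates both successor values, so the strategy is self-financing and V0 is arbitrage-free.

(0,0): Delta=-0.0525 Bond=10.0354
(1,0): Delta=-0.5595 Bond=70.5603
(1,1): Delta=0.0000 Bond=0.0000
V0=0.7403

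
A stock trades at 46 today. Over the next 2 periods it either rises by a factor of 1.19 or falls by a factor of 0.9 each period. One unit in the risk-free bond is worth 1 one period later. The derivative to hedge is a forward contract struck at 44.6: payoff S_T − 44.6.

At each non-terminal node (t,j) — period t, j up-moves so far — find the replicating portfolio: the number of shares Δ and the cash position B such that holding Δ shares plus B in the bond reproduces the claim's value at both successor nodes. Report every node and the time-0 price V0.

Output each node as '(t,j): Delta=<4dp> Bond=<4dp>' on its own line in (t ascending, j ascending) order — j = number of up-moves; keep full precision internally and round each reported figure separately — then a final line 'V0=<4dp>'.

Since d<R<u, set p* = (R−d)/(u−d) = 0.3448; price each node as the discounted p*-expectation of its children.
At expiry t=2: V(2,0)=-7.3400, V(2,1)=4.6660, V(2,2)=20.5406
(1,0): S=41.4000. Δ = (V_up−V_dn)/(S_up−S_dn) = (4.6660−-7.3400)/(49.2660−37.2600) = 1.0000. V = [p*·4.6660 + (1−p*)·-7.3400]/1 = -3.2000. B = V − Δ·S = -44.6000.
(1,1): S=54.7400. Δ = (V_up−V_dn)/(S_up−S_dn) = (20.5406−4.6660)/(65.1406−49.2660) = 1.0000. V = [p*·20.5406 + (1−p*)·4.6660]/1 = 10.1400. B = V − Δ·S = -44.6000.
(0,0): S=46.0000. Δ = (V_up−V_dn)/(S_up−S_dn) = (10.1400−-3.2000)/(54.7400−41.4000) = 1.0000. V = [p*·10.1400 + (1−p*)·-3.2000]/1 = 1.4000. B = V − Δ·S = -44.6000.
Check: Δ(0,0)·S0 + B(0,0) = 1.4000 = V0.

(0,0): Delta=1.0000 Bond=-44.6000
(1,0): Delta=1.0000 Bond=-44.6000
(1,1): Delta=1.0000 Bond=-44.6000
V0=1.4000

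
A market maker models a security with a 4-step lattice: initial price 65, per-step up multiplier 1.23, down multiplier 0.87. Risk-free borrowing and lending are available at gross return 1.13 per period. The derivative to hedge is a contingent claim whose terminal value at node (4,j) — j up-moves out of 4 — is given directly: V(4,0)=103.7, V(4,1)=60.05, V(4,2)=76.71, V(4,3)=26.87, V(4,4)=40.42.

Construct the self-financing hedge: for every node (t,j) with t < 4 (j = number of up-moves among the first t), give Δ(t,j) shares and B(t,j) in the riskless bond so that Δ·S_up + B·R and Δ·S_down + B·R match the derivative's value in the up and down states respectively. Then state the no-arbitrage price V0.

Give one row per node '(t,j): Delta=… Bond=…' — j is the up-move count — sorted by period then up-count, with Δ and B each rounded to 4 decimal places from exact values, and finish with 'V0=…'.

Risk-neutral probability p* = (R−d)/(u−d) = (1.13−0.87)/(1.23−0.87) = 0.7222.
At expiry t=4: V(4,0)=103.7000, V(4,1)=60.0500, V(4,2)=76.7100, V(4,3)=26.8700, V(4,4)=40.4200
(3,0): S=42.8027. Δ = (V_up−V_dn)/(S_up−S_dn) = (60.0500−103.7000)/(52.6473−37.2383) = -2.8328. V = [p*·60.0500 + (1−p*)·103.7000]/1.13 = 63.8717. B = V − Δ·S = 185.1217.
(3,1): S=60.5142. Δ = (V_up−V_dn)/(S_up−S_dn) = (76.7100−60.0500)/(74.4324−52.6473) = 0.7647. V = [p*·76.7100 + (1−p*)·60.0500]/1.13 = 63.7896. B = V − Δ·S = 17.5118.
(3,2): S=85.5545. Δ = (V_up−V_dn)/(S_up−S_dn) = (26.8700−76.7100)/(105.2320−74.4324) = -1.6182. V = [p*·26.8700 + (1−p*)·76.7100]/1.13 = 36.0305. B = V − Δ·S = 174.4749.
(3,3): S=120.9564. Δ = (V_up−V_dn)/(S_up−S_dn) = (40.4200−26.8700)/(148.7763−105.2320) = 0.3112. V = [p*·40.4200 + (1−p*)·26.8700]/1.13 = 32.4390. B = V − Δ·S = -5.1999.
(2,0): S=49.1985. Δ = (V_up−V_dn)/(S_up−S_dn) = (63.7896−63.8717)/(60.5142−42.8027) = -0.0046. V = [p*·63.7896 + (1−p*)·63.8717]/1.13 = 56.4711. B = V − Δ·S = 56.6992.
(2,1): S=69.5565. Δ = (V_up−V_dn)/(S_up−S_dn) = (36.0305−63.7896)/(85.5545−60.5142) = -1.1086. V = [p*·36.0305 + (1−p*)·63.7896]/1.13 = 38.7092. B = V − Δ·S = 115.8178.
(2,2): S=98.3385. Δ = (V_up−V_dn)/(S_up−S_dn) = (32.4390−36.0305)/(120.9564−85.5545) = -0.1014. V = [p*·32.4390 + (1−p*)·36.0305]/1.13 = 29.5900. B = V − Δ·S = 39.5662.
(1,0): S=56.5500. Δ = (V_up−V_dn)/(S_up−S_dn) = (38.7092−56.4711)/(69.5565−49.1985) = -0.8725. V = [p*·38.7092 + (1−p*)·56.4711]/1.13 = 38.6222. B = V − Δ·S = 87.9610.
(1,1): S=79.9500. Δ = (V_up−V_dn)/(S_up−S_dn) = (29.5900−38.7092)/(98.3385−69.5565) = -0.3168. V = [p*·29.5900 + (1−p*)·38.7092]/1.13 = 28.4275. B = V − Δ·S = 53.7586.
(0,0): S=65.0000. Δ = (V_up−V_dn)/(S_up−S_dn) = (28.4275−38.6222)/(79.9500−56.5500) = -0.4357. V = [p*·28.4275 + (1−p*)·38.6222]/1.13 = 27.6631. B = V − Δ·S = 55.9816.
Self-financing check: at every node Δ·S+B equals the discounted successor values.

(0,0): Delta=-0.4357 Bond=55.9816
(1,0): Delta=-0.8725 Bond=87.9610
(1,1): Delta=-0.3168 Bond=53.7586
(2,0): Delta=-0.0046 Bond=56.6992
(2,1): Delta=-1.1086 Bond=115.8178
(2,2): Delta=-0.1014 Bond=39.5662
(3,0): Delta=-2.8328 Bond=185.1217
(3,1): Delta=0.7647 Bond=17.5118
(3,2): Delta=-1.6182 Bond=174.4749
(3,3): Delta=0.3112 Bond=-5.1999
V0=27.6631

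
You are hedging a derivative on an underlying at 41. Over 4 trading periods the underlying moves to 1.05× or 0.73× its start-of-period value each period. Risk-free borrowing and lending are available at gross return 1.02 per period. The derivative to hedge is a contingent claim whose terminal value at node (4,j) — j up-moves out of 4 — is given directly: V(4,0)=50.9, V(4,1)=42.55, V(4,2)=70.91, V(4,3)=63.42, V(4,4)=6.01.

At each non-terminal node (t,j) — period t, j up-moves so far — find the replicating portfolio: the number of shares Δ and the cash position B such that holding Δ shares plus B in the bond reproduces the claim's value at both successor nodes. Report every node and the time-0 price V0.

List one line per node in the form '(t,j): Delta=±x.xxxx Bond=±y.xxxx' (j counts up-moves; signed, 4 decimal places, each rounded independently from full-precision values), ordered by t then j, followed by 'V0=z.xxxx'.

(0,0): Delta=-3.1451 Bond=152.0051
(1,0): Delta=-0.1411 Bond=65.1355
(1,1): Delta=-3.3611 Bond=164.3462
(2,0): Delta=3.4941 Bond=-12.9877
(2,1): Delta=-0.4025 Bond=74.6546
(2,2): Delta=-3.5739 Bond=177.2515
(3,0): Delta=-1.6360 Bond=68.5769
(3,1): Delta=3.8631 Bond=-21.7120
(3,2): Delta=-0.7093 Bond=86.2711
(3,3): Delta=-3.7799 Bond=190.5751
V0=23.0565

The replicating-portfolio and risk-neutral prices coincide; use p* = (1.02−0.73)/(1.05−0.73) = 0.9062 for the latter.
Terminal payoffs: V(4,0)=50.9000, V(4,1)=42.5500, V(4,2)=70.9100, V(4,3)=63.4200, V(4,4)=6.0100
(3,0): S=15.9497. Δ = (V_up−V_dn)/(S_up−S_dn) = (42.5500−50.9000)/(16.7472−11.6433) = -1.6360. V = [p*·42.5500 + (1−p*)·50.9000]/1.02 = 42.4831. B = V − Δ·S = 68.5769.
(3,1): S=22.9413. Δ = (V_up−V_dn)/(S_up−S_dn) = (70.9100−42.5500)/(24.0884−16.7472) = 3.8631. V = [p*·70.9100 + (1−p*)·42.5500]/1.02 = 66.9130. B = V − Δ·S = -21.7120.
(3,2): S=32.9978. Δ = (V_up−V_dn)/(S_up−S_dn) = (63.4200−70.9100)/(34.6477−24.0884) = -0.7093. V = [p*·63.4200 + (1−p*)·70.9100]/1.02 = 62.8649. B = V − Δ·S = 86.2711.
(3,3): S=47.4626. Δ = (V_up−V_dn)/(S_up−S_dn) = (6.0100−63.4200)/(49.8358−34.6477) = -3.7799. V = [p*·6.0100 + (1−p*)·63.4200]/1.02 = 11.1688. B = V − Δ·S = 190.5751.
(2,0): S=21.8489. Δ = (V_up−V_dn)/(S_up−S_dn) = (66.9130−42.4831)/(22.9413−15.9497) = 3.4941. V = [p*·66.9130 + (1−p*)·42.4831]/1.02 = 63.3556. B = V − Δ·S = -12.9877.
(2,1): S=31.4265. Δ = (V_up−V_dn)/(S_up−S_dn) = (62.8649−66.9130)/(32.9978−22.9413) = -0.4025. V = [p*·62.8649 + (1−p*)·66.9130]/1.02 = 62.0043. B = V − Δ·S = 74.6546.
(2,2): S=45.2025. Δ = (V_up−V_dn)/(S_up−S_dn) = (11.1688−62.8649)/(47.4626−32.9978) = -3.5739. V = [p*·11.1688 + (1−p*)·62.8649]/1.02 = 15.7013. B = V − Δ·S = 177.2515.
(1,0): S=29.9300. Δ = (V_up−V_dn)/(S_up−S_dn) = (62.0043−63.3556)/(31.4265−21.8489) = -0.1411. V = [p*·62.0043 + (1−p*)·63.3556]/1.02 = 60.9127. B = V − Δ·S = 65.1355.
(1,1): S=43.0500. Δ = (V_up−V_dn)/(S_up−S_dn) = (15.7013−62.0043)/(45.2025−31.4265) = -3.3611. V = [p*·15.7013 + (1−p*)·62.0043]/1.02 = 19.6492. B = V − Δ·S = 164.3462.
(0,0): S=41.0000. Δ = (V_up−V_dn)/(S_up−S_dn) = (19.6492−60.9127)/(43.0500−29.9300) = -3.1451. V = [p*·19.6492 + (1−p*)·60.9127]/1.02 = 23.0565. B = V − Δ·S = 152.0051.
Self-financing check: at every node Δ·S+B equals the discounted successor values.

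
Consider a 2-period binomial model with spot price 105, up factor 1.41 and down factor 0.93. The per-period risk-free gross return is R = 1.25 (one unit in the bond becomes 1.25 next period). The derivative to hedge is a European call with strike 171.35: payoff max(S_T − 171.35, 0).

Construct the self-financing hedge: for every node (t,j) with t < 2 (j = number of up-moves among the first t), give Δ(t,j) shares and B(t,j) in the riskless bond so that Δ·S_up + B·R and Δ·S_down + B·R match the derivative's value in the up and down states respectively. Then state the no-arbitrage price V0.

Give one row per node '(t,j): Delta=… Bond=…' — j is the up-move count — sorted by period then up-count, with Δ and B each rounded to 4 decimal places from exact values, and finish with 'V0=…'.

The replicating-portfolio and risk-neutral prices coincide; use p* = (1.25−0.93)/(1.41−0.93) = 0.6667 for the latter.
Terminal values V(2,·): V(2,0)=0.0000, V(2,1)=0.0000, V(2,2)=37.4005
(1,0): S=97.6500. Δ = (V_up−V_dn)/(S_up−S_dn) = (0.0000−0.0000)/(137.6865−90.8145) = 0.0000. V = [p*·0.0000 + (1−p*)·0.0000]/1.25 = 0.0000. B = V − Δ·S = 0.0000.
(1,1): S=148.0500. Δ = (V_up−V_dn)/(S_up−S_dn) = (37.4005−0.0000)/(208.7505−137.6865) = 0.5263. V = [p*·37.4005 + (1−p*)·0.0000]/1.25 = 19.9469. B = V − Δ·S = -57.9708.
(0,0): S=105.0000. Δ = (V_up−V_dn)/(S_up−S_dn) = (19.9469−0.0000)/(148.0500−97.6500) = 0.3958. V = [p*·19.9469 + (1−p*)·0.0000]/1.25 = 10.6384. B = V − Δ·S = -30.9177.
Self-financing check: at every node Δ·S+B equals the discounted successor values.

(0,0): Delta=0.3958 Bond=-30.9177
(1,0): Delta=0.0000 Bond=0.0000
(1,1): Delta=0.5263 Bond=-57.9708
V0=10.6384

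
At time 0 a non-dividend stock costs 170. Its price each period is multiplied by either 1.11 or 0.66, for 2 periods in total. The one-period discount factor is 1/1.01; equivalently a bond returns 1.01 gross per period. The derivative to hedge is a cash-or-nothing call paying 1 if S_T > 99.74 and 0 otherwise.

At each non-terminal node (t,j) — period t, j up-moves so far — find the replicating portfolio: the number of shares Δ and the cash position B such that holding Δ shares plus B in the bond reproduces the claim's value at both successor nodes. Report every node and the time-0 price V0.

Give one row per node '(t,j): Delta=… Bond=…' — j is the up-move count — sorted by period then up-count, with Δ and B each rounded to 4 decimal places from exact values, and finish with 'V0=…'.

(0,0): Delta=0.0029 Bond=0.4429
(1,0): Delta=0.0198 Bond=-1.4521
(1,1): Delta=0.0000 Bond=0.9901
V0=0.9319

Risk-neutral probability p* = (R−d)/(u−d) = (1.01−0.66)/(1.11−0.66) = 0.7778.
At expiry t=2: V(2,0)=0.0000, V(2,1)=1.0000, V(2,2)=1.0000
(1,0): S=112.2000. Δ = (V_up−V_dn)/(S_up−S_dn) = (1.0000−0.0000)/(124.5420−74.0520) = 0.0198. V = [p*·1.0000 + (1−p*)·0.0000]/1.01 = 0.7701. B = V − Δ·S = -1.4521.
(1,1): S=188.7000. Δ = (V_up−V_dn)/(S_up−S_dn) = (1.0000−1.0000)/(209.4570−124.5420) = 0.0000. V = [p*·1.0000 + (1−p*)·1.0000]/1.01 = 0.9901. B = V − Δ·S = 0.9901.
(0,0): S=170.0000. Δ = (V_up−V_dn)/(S_up−S_dn) = (0.9901−0.7701)/(188.7000−112.2000) = 0.0029. V = [p*·0.9901 + (1−p*)·0.7701]/1.01 = 0.9319. B = V − Δ·S = 0.4429.
Self-financing check: at every node Δ·S+B equals the discounted successor values.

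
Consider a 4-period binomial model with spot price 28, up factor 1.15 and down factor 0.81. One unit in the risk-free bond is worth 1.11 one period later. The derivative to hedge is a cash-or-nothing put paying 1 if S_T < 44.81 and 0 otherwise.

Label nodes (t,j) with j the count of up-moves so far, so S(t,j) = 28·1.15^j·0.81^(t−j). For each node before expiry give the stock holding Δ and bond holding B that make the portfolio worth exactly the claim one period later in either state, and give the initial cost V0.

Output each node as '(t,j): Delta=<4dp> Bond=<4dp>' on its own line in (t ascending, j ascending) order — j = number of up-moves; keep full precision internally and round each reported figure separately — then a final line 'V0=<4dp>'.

(0,0): Delta=-0.0528 Bond=1.7368
(1,0): Delta=0.0000 Bond=0.7312
(1,1): Delta=-0.0577 Bond=2.0874
(2,0): Delta=0.0000 Bond=0.8116
(2,1): Delta=0.0000 Bond=0.8116
(2,2): Delta=-0.0631 Bond=2.5177
(3,0): Delta=0.0000 Bond=0.9009
(3,1): Delta=0.0000 Bond=0.9009
(3,2): Delta=0.0000 Bond=0.9009
(3,3): Delta=-0.0691 Bond=3.0472
V0=0.2595

Since d<R<u, set p* = (R−d)/(u−d) = 0.8824; price each node as the discounted p*-expectation of its children.
Terminal values V(4,·): V(4,0)=1.0000, V(4,1)=1.0000, V(4,2)=1.0000, V(4,3)=1.0000, V(4,4)=0.0000
Node (3,0) S=14.8803: V=(p*·1.0000+(1−p*)·1.0000)/1.11=0.9009; Δ=(1.0000−1.0000)/(17.1124−12.0531)=0.0000; B=V−Δ·S=0.9009
Node (3,1) S=21.1264: V=(p*·1.0000+(1−p*)·1.0000)/1.11=0.9009; Δ=(1.0000−1.0000)/(24.2954−17.1124)=0.0000; B=V−Δ·S=0.9009
Node (3,2) S=29.9943: V=(p*·1.0000+(1−p*)·1.0000)/1.11=0.9009; Δ=(1.0000−1.0000)/(34.4934−24.2954)=0.0000; B=V−Δ·S=0.9009
Node (3,3) S=42.5845: V=(p*·0.0000+(1−p*)·1.0000)/1.11=0.1060; Δ=(0.0000−1.0000)/(48.9722−34.4934)=-0.0691; B=V−Δ·S=3.0472
Node (2,0) S=18.3708: V=(p*·0.9009+(1−p*)·0.9009)/1.11=0.8116; Δ=(0.9009−0.9009)/(21.1264−14.8803)=0.0000; B=V−Δ·S=0.8116
Node (2,1) S=26.0820: V=(p*·0.9009+(1−p*)·0.9009)/1.11=0.8116; Δ=(0.9009−0.9009)/(29.9943−21.1264)=0.0000; B=V−Δ·S=0.8116
Node (2,2) S=37.0300: V=(p*·0.1060+(1−p*)·0.9009)/1.11=0.1797; Δ=(0.1060−0.9009)/(42.5845−29.9943)=-0.0631; B=V−Δ·S=2.5177
Node (1,0) S=22.6800: V=(p*·0.8116+(1−p*)·0.8116)/1.11=0.7312; Δ=(0.8116−0.8116)/(26.0820−18.3708)=0.0000; B=V−Δ·S=0.7312
Node (1,1) S=32.2000: V=(p*·0.1797+(1−p*)·0.8116)/1.11=0.2289; Δ=(0.1797−0.8116)/(37.0300−26.0820)=-0.0577; B=V−Δ·S=2.0874
Node (0,0) S=28.0000: V=(p*·0.2289+(1−p*)·0.7312)/1.11=0.2595; Δ=(0.2289−0.7312)/(32.2000−22.6800)=-0.0528; B=V−Δ·S=1.7368
Root portfolio cost Δ·28+B reproduces V0=0.2595.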